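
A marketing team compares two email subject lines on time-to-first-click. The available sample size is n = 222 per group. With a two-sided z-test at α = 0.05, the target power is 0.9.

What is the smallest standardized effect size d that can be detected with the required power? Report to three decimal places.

d ≈ 0.308

Need Φ(δ − 1.960) = 0.9, so δ = 1.960 + 1.282 = 3.242.
(The second rejection-region term Φ(−δ − z_{α/2}) is negligible and dropped.)
δ = d·√(n/2) ⇒ d = δ/√(n/2) = 3.242/√(222/2) = 0.3077.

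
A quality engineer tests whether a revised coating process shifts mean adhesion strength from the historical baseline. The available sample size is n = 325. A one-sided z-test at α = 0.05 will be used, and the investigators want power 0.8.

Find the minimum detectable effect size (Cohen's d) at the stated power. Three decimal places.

Need Φ(δ − 1.645) = 0.8, so δ = 1.645 + 0.842 = 2.486.
δ = d·√n ⇒ d = δ/√n = 2.486/√325 = 0.1379.

d ≈ 0.138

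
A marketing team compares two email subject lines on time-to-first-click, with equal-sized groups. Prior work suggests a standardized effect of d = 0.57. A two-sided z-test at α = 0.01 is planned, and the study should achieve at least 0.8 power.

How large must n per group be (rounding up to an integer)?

For power 0.8 need Φ(δ − z_{0.005}) = 0.8, so δ = z_{0.005} + z_{0.20} = 2.576 + 0.842 = 3.417.
(The Φ(−δ − z_{α/2}) term is vanishingly small for δ > 0 and is dropped in the standard sample-size formula.)
δ = d·√(n/2) ⇒ n = 2(δ/d)² = 2 × (3.417 / 0.57)² = 71.89.
Rounding up, n = 72 per group.

n = 72 per group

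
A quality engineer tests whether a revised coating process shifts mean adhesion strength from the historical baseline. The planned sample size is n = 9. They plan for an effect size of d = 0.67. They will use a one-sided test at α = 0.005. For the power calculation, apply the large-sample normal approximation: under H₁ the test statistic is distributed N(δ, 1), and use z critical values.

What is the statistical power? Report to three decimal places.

Noncentrality parameter: δ = d·√n = 0.67 × √9 = 2.0100
One-sided α = 0.005 → critical value z_{0.005} = 2.576.
Power = P(Z > 2.576 − δ) = Φ(-0.566) = 0.2858.

Power ≈ 0.286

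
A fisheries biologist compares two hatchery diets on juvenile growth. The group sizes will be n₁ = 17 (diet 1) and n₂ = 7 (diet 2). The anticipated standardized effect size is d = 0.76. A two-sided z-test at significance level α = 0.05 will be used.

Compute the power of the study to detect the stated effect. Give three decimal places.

Noncentrality parameter: δ = d / √(1/n₁ + 1/n₂) = 0.76 / √(1/17 + 1/7) = 1.6923
Critical value for a two-sided test at α = 0.05: z_{α/2} = 1.960.
Power = Φ(δ − 1.960) + Φ(−δ − 1.960) = Φ(-0.268) + Φ(-3.652) = 0.3945 + 0.0001 = 0.3946.

Power ≈ 0.395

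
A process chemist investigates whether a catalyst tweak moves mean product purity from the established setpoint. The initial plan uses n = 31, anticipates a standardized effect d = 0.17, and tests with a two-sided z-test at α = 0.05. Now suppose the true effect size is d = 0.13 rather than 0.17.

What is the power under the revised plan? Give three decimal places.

With d = 0.13: δ = d·√n = 0.13 × √31 = 0.7238. Critical value z_{0.025} = 1.960.
Revised power = Φ(δ − 1.960) + Φ(−δ − 1.960) = Φ(-1.236) + Φ(-2.684) = 0.1082 + 0.0036 = 0.1118.

Power ≈ 0.112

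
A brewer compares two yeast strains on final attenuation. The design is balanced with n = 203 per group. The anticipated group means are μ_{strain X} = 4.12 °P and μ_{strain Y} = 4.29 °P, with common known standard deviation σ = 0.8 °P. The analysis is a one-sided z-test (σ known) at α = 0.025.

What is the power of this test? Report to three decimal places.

Standardized effect: d = |μ_{strain X} − μ_{strain Y}| / σ = |4.12 − 4.29| / 0.8 = 0.2125
Noncentrality parameter: δ = d·√(n/2) = 0.2125 × √(203/2) = 2.1409
One-sided α = 0.025 → critical value z_{0.025} = 1.960.
Power = P(Z > 1.960 − δ) = Φ(0.181) = 0.5718.

Power ≈ 0.572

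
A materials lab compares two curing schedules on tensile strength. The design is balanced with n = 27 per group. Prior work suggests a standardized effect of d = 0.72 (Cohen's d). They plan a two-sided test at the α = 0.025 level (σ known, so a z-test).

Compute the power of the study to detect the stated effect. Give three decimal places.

Noncentrality parameter: δ = d·√(n/2) = 0.72 × √(27/2) = 2.6454
Two-sided α = 0.025 → critical value z_{0.0125} = 2.241.
Power = Φ(δ − 2.241) + Φ(−δ − 2.241) = Φ(0.404) + Φ(-4.887) = 0.6569 + 0.0000 = 0.6569.

Power ≈ 0.657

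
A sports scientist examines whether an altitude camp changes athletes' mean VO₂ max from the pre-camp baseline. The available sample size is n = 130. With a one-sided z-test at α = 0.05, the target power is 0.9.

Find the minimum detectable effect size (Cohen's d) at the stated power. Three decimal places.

d ≈ 0.257

Need Φ(δ − 1.645) = 0.9, so δ = 1.645 + 1.282 = 2.926.
δ = d·√n ⇒ d = δ/√n = 2.926/√130 = 0.2567.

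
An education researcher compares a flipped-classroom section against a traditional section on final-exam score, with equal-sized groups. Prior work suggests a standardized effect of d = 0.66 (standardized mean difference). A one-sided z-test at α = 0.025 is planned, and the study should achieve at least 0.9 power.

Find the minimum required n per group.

Set Φ(δ − 1.960) = 0.9; then δ − 1.960 = Φ⁻¹(0.9) = 1.282, giving δ = 3.242.
δ = d·√(n/2) ⇒ n = 2(δ/d)² = 2 × (3.242 / 0.66)² = 48.24.
Rounding up, n = 49 per group.

n = 49 per group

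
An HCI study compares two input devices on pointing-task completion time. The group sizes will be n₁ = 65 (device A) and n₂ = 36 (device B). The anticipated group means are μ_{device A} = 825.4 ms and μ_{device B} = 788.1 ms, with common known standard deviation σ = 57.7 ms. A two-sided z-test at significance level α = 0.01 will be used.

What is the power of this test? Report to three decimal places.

Power ≈ 0.704

Standardized effect: d = |μ_{device A} − μ_{device B}| / σ = |825.4 − 788.1| / 57.7 = 0.6464
Noncentrality parameter: δ = d / √(1/n₁ + 1/n₂) = 0.6464 / √(1/65 + 1/36) = 3.1116
Critical value for a two-sided test at α = 0.01: z_{α/2} = 2.576.
Power = Φ(δ − 2.576) + Φ(−δ − 2.576) = Φ(0.536) + Φ(-5.687) = 0.7039 + 0.0000 = 0.7039.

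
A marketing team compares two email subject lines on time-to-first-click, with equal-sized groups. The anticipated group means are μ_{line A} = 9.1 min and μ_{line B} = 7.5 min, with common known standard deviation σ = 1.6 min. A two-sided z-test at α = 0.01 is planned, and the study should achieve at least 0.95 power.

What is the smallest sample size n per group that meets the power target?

n = 36 per group

Standardized effect: d = |μ_{line A} − μ_{line B}| / σ = |9.1 − 7.5| / 1.6 = 1.0000
For power 0.95 need Φ(δ − z_{0.005}) = 0.95, so δ = z_{0.005} + z_{0.05} = 2.576 + 1.645 = 4.221.
(The Φ(−δ − z_{α/2}) term is vanishingly small for δ > 0 and is dropped in the standard sample-size formula.)
δ = d·√(n/2) ⇒ n = 2(δ/d)² = 2 × (4.221 / 1.0000)² = 35.63.
Rounding up, n = 36 per group.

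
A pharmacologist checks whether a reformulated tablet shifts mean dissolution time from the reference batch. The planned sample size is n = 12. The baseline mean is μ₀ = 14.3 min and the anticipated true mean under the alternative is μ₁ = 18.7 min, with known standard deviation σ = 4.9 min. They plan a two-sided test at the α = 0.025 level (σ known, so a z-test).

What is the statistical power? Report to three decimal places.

Standardized effect: d = |μ₁ − μ₀| / σ = |18.7 − 14.3| / 4.9 = 0.8980
Noncentrality parameter: δ = d·√n = 0.8980 × √12 = 3.1106
Critical value for a two-sided test at α = 0.025: z_{α/2} = 2.241.
Power = Φ(δ − 2.241) + Φ(−δ − 2.241) = Φ(0.869) + Φ(-5.352) = 0.8076 + 0.0000 = 0.8076.

Power ≈ 0.808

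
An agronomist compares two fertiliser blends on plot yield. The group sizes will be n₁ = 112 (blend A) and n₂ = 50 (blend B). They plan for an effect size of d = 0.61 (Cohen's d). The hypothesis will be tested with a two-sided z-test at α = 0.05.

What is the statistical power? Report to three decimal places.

Noncentrality parameter: δ = d / √(1/n₁ + 1/n₂) = 0.61 / √(1/112 + 1/50) = 3.5865
Critical value for a two-sided test at α = 0.05: z_{α/2} = 1.960.
Power = Φ(δ − 1.960) + Φ(−δ − 1.960) = Φ(1.626) + Φ(-5.546) = 0.9481 + 0.0000 = 0.9481.

Power ≈ 0.948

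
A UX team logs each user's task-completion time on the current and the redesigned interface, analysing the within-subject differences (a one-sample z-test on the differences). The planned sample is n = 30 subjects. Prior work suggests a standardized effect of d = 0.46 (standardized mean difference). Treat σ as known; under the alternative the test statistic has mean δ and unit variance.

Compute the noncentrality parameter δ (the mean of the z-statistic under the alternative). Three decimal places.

δ = d·√n = 0.46 × √30 = 2.5195

δ ≈ 2.520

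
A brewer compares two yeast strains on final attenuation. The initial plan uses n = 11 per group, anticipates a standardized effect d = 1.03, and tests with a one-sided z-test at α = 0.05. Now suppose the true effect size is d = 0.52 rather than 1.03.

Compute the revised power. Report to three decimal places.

Power ≈ 0.335

With d = 0.52: δ = d·√(n/2) = 0.52 × √(11/2) = 1.2195. Critical value z_{0.05} = 1.645.
Revised power = P(Z > 1.645 − δ) = Φ(-0.425) = 0.3353.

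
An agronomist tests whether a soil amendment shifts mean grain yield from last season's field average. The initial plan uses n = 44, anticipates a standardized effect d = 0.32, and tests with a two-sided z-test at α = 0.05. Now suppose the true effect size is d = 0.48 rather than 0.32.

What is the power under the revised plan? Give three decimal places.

Power ≈ 0.890

With d = 0.48: δ = d·√n = 0.48 × √44 = 3.1840. Critical value z_{0.025} = 1.960.
Revised power = Φ(δ − 1.960) + Φ(−δ − 1.960) = Φ(1.224) + Φ(-5.144) = 0.8895 + 0.0000 = 0.8895.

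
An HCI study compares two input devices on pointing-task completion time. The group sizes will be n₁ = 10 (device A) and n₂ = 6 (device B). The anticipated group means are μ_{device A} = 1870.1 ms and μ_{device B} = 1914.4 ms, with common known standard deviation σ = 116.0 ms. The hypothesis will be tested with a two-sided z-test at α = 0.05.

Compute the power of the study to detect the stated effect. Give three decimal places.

Standardized effect: d = |μ_{device A} − μ_{device B}| / σ = |1870.1 − 1914.4| / 116.0 = 0.3819
Noncentrality parameter: δ = d / √(1/n₁ + 1/n₂) = 0.3819 / √(1/10 + 1/6) = 0.7395
Critical value for a two-sided test at α = 0.05: z_{α/2} = 1.960.
Power = Φ(δ − 1.960) + Φ(−δ − 1.960) = Φ(-1.220) + Φ(-2.700) = 0.1112 + 0.0035 = 0.1146.

Power ≈ 0.115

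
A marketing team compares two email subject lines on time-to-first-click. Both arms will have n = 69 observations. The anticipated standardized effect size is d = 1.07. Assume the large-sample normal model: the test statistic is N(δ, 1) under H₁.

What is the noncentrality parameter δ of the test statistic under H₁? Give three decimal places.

δ ≈ 6.285

δ = d·√(n/2) = 1.07 × √(69/2) = 6.2848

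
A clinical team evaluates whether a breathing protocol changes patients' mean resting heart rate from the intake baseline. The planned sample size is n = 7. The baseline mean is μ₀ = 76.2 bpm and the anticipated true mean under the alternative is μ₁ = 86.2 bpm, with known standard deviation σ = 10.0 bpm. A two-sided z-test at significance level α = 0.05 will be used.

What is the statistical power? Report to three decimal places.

Power ≈ 0.754

Standardized effect: d = |μ₁ − μ₀| / σ = |86.2 − 76.2| / 10.0 = 1.0000
Noncentrality parameter: δ = d·√n = 1.0000 × √7 = 2.6458
Two-sided α = 0.05 → critical value z_{0.025} = 1.960.
Power = Φ(δ − 1.960) + Φ(−δ − 1.960) = Φ(0.686) + Φ(-4.606) = 0.7536 + 0.0000 = 0.7536.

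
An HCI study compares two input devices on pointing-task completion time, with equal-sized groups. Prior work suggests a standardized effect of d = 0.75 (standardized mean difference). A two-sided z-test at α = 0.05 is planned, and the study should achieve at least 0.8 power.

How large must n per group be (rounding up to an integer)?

For power 0.8 need Φ(δ − z_{0.025}) = 0.8, so δ = z_{0.025} + z_{0.20} = 1.960 + 0.842 = 2.802.
(Ignoring the negligible lower-tail rejection probability gives the usual closed-form inversion.)
δ = d·√(n/2) ⇒ n = 2(δ/d)² = 2 × (2.802 / 0.75)² = 27.91.
Rounding up, n = 28 per group.

n = 28 per group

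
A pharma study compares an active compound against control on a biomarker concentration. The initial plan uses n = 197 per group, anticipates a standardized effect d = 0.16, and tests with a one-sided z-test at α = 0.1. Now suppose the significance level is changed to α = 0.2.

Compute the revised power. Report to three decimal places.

δ = d·√(n/2) = 0.16 × √(197/2) = 1.5880 (unchanged). New critical value: z_{0.2} = 0.842.
Revised power = Φ(δ − 0.842) = Φ(0.746) = 0.7723.

Power ≈ 0.772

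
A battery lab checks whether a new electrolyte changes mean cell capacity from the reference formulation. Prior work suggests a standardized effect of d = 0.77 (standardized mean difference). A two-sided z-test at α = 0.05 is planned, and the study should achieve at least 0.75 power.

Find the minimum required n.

Set Φ(δ − 1.960) = 0.75; then δ − 1.960 = Φ⁻¹(0.75) = 0.674, giving δ = 2.634.
(The Φ(−δ − z_{α/2}) term is vanishingly small for δ > 0 and is dropped in the standard sample-size formula.)
δ = d·√n ⇒ n = (δ/d)² = (2.634 / 0.77)² = 11.71.
Round up to the next whole unit.

n = 12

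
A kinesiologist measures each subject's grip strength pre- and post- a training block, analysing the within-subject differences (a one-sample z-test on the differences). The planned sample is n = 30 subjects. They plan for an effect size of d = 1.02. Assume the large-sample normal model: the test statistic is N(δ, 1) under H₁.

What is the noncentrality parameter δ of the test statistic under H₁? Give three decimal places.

δ ≈ 5.587

The noncentrality parameter scales effect size by the design's sample-size factor: δ = d·√n = 1.02 × √30 = 5.5868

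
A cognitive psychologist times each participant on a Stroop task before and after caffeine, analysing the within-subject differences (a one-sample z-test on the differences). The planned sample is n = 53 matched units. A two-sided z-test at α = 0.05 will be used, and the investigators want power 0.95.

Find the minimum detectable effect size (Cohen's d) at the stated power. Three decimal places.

d ≈ 0.495

Required noncentrality: δ = z_{0.025} + z_{0.05} = 1.960 + 1.645 = 3.605.
(The second rejection-region term Φ(−δ − z_{α/2}) is negligible and dropped.)
δ = d·√n ⇒ d = δ/√n = 3.605/√53 = 0.4952.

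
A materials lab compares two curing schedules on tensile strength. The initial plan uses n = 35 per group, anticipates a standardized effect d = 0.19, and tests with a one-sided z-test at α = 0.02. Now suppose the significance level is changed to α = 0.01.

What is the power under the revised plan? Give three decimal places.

Power ≈ 0.063

δ = d·√(n/2) = 0.19 × √(35/2) = 0.7948 (unchanged). New critical value: z_{0.01} = 2.326.
Revised power = P(Z > 2.326 − δ) = Φ(-1.532) = 0.0628.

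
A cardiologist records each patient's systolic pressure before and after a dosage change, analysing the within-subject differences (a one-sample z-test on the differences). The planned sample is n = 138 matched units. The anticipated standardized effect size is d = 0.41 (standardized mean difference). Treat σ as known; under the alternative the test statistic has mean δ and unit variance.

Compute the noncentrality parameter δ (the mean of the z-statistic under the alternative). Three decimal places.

δ ≈ 4.816

δ = d·√n = 0.41 × √138 = 4.8164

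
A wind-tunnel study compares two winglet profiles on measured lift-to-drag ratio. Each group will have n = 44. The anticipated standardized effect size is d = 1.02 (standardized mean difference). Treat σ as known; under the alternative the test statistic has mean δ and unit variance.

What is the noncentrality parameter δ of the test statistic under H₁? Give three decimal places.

The noncentrality parameter scales effect size by the design's sample-size factor: δ = d·√(n/2) = 1.02 × √(44/2) = 4.7842

δ ≈ 4.784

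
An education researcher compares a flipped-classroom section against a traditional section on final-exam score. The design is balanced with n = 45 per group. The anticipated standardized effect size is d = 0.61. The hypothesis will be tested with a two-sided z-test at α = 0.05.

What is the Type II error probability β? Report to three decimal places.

β ≈ 0.175

Noncentrality parameter: δ = d·√(n/2) = 0.61 × √(45/2) = 2.8935
Critical value for a two-sided test at α = 0.05: z_{α/2} = 1.960.
Power = Φ(δ − 1.960) + Φ(−δ − 1.960) = Φ(0.934) + Φ(-4.853) = 0.8247 + 0.0000 = 0.8247.
Type II error: β = 1 − power = 1 − 0.8247 = 0.1753.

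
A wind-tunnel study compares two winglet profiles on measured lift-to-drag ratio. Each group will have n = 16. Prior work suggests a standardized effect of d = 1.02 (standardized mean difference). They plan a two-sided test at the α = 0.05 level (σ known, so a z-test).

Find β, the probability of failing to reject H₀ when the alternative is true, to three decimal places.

β ≈ 0.177

Noncentrality parameter: δ = d·√(n/2) = 1.02 × √(16/2) = 2.8850
Two-sided α = 0.05 → critical value z_{0.025} = 1.960.
Power = Φ(δ − 1.960) + Φ(−δ − 1.960) = Φ(0.925) + Φ(-4.845) = 0.8225 + 0.0000 = 0.8225.
Type II error: β = 1 − power = 1 − 0.8225 = 0.1775.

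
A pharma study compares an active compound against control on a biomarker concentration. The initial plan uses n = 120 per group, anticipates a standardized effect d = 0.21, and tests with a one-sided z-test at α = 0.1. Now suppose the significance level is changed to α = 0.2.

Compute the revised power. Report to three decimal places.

δ = d·√(n/2) = 0.21 × √(120/2) = 1.6267 (unchanged). New critical value: z_{0.2} = 0.842.
Revised power = Φ(δ − 0.842) = Φ(0.785) = 0.7838.

Power ≈ 0.784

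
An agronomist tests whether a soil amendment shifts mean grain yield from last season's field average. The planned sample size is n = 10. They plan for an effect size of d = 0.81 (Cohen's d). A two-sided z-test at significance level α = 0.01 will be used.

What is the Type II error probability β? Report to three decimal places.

Noncentrality parameter: δ = d·√n = 0.81 × √10 = 2.5614
Critical value for a two-sided test at α = 0.01: z_{α/2} = 2.576.
Power = Φ(δ − 2.576) + Φ(−δ − 2.576) = Φ(-0.014) + Φ(-5.137) = 0.4943 + 0.0000 = 0.4943.
Type II error: β = 1 − power = 1 − 0.4943 = 0.5057.

β ≈ 0.506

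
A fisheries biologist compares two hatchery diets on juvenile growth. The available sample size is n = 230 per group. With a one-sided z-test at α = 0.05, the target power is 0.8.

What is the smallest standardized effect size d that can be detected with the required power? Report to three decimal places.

d ≈ 0.232

Required noncentrality: δ = z_{0.05} + z_{0.20} = 1.645 + 0.842 = 2.486.
δ = d·√(n/2) ⇒ d = δ/√(n/2) = 2.486/√(230/2) = 0.2319.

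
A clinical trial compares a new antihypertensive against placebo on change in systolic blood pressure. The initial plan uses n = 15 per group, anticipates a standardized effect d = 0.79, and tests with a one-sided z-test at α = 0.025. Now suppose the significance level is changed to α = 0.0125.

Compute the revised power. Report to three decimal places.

Power ≈ 0.469

δ = d·√(n/2) = 0.79 × √(15/2) = 2.1635 (unchanged). New critical value: z_{0.0125} = 2.241.
Revised power = Φ(δ − 2.241) = Φ(-0.078) = 0.4690.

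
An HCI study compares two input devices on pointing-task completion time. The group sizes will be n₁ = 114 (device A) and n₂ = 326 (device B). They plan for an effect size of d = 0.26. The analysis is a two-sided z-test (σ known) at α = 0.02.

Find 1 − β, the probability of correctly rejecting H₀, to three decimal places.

Power ≈ 0.525

Noncentrality parameter: δ = d / √(1/n₁ + 1/n₂) = 0.26 / √(1/114 + 1/326) = 2.3895
Critical value for a two-sided test at α = 0.02: z_{α/2} = 2.326.
Power = Φ(δ − 2.326) + Φ(−δ − 2.326) = Φ(0.063) + Φ(-4.716) = 0.5252 + 0.0000 = 0.5252.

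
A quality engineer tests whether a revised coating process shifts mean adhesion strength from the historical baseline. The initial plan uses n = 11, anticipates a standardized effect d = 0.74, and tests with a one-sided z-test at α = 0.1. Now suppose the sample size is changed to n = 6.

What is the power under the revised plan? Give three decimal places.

With n = 6: δ = d·√n = 0.74 × √6 = 1.8126. Critical value z_{0.1} = 1.282.
Revised power = P(Z > 1.282 − δ) = Φ(0.531) = 0.7023.

Power ≈ 0.702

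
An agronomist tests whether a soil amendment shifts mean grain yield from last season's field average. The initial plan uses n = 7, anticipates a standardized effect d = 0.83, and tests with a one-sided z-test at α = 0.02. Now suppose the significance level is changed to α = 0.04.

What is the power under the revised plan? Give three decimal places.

δ = d·√n = 0.83 × √7 = 2.1960 (unchanged). New critical value: z_{0.04} = 1.751.
Revised power = Φ(δ − 1.751) = Φ(0.445) = 0.6719.

Power ≈ 0.672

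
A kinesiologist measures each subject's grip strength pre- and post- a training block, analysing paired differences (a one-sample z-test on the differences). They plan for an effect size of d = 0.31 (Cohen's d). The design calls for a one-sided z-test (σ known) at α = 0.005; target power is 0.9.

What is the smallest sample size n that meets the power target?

For power 0.9 need Φ(δ − z_{0.005}) = 0.9, so δ = z_{0.005} + z_{0.10} = 2.576 + 1.282 = 3.857.
δ = d·√n ⇒ n = (δ/d)² = (3.857 / 0.31)² = 154.83.
Round up to the next whole unit.

n = 155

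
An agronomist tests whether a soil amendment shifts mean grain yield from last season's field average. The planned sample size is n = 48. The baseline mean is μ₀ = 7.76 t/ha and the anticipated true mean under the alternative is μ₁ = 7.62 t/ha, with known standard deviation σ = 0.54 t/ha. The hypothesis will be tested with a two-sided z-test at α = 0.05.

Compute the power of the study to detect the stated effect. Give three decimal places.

Power ≈ 0.435

Standardized effect: d = |μ₁ − μ₀| / σ = |7.62 − 7.76| / 0.54 = 0.2593
Noncentrality parameter: λ = d·√n = 0.2593 × √48 = 1.7962
Two-sided α = 0.05 → critical value z_{0.025} = 1.960.
Power = Φ(λ − 1.960) + Φ(−λ − 1.960) = Φ(-0.164) + Φ(-3.756) = 0.4350 + 0.0001 = 0.4350.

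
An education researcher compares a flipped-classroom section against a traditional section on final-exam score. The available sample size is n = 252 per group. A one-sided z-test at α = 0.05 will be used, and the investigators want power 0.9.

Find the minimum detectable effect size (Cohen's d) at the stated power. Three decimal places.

d ≈ 0.261

Required noncentrality: δ = z_{0.05} + z_{0.10} = 1.645 + 1.282 = 2.926.
δ = d·√(n/2) ⇒ d = δ/√(n/2) = 2.926/√(252/2) = 0.2607.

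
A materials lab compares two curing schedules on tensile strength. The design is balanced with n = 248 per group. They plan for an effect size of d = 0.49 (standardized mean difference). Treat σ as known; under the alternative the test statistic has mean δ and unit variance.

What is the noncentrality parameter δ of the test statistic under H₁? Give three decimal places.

δ = d·√(n/2) = 0.49 × √(248/2) = 5.4564

δ ≈ 5.456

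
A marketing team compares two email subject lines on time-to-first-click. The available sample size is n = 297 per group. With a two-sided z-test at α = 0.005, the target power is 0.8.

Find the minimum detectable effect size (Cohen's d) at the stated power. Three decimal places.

Required noncentrality: δ = z_{0.0025} + z_{0.20} = 2.807 + 0.842 = 3.649.
(Lower-tail contribution to power is negligible for δ > 0.)
δ = d·√(n/2) ⇒ d = δ/√(n/2) = 3.649/√(297/2) = 0.2994.

d ≈ 0.299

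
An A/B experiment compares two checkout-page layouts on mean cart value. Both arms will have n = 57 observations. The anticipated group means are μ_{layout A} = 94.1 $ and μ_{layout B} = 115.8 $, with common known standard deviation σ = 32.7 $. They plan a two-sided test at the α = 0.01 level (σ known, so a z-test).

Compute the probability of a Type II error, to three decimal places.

β ≈ 0.167

Standardized effect: d = |μ_{layout A} − μ_{layout B}| / σ = |94.1 − 115.8| / 32.7 = 0.6636
Noncentrality parameter: δ = d·√(n/2) = 0.6636 × √(57/2) = 3.5427
Critical value for a two-sided test at α = 0.01: z_{α/2} = 2.576.
Power = Φ(δ − 2.576) + Φ(−δ − 2.576) = Φ(0.967) + Φ(-6.119) = 0.8332 + 0.0000 = 0.8332.
Type II error: β = 1 − power = 1 − 0.8332 = 0.1668.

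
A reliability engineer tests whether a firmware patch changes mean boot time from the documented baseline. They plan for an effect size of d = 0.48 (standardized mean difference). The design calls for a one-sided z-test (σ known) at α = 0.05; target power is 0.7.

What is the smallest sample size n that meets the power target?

Set Φ(δ − 1.645) = 0.7; then δ − 1.645 = Φ⁻¹(0.7) = 0.524, giving δ = 2.169.
δ = d·√n ⇒ n = (δ/d)² = (2.169 / 0.48)² = 20.42.
Round up to the next whole unit.

n = 21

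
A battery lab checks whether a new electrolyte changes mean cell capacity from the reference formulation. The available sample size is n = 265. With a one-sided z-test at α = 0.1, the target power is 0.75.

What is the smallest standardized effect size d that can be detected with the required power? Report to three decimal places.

Required noncentrality: δ = z_{0.1} + z_{0.25} = 1.282 + 0.674 = 1.956.
δ = d·√n ⇒ d = δ/√n = 1.956/√265 = 0.1202.

d ≈ 0.120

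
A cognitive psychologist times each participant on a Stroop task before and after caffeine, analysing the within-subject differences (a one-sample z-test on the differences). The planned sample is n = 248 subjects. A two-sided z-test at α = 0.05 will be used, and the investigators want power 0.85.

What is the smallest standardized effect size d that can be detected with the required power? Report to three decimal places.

d ≈ 0.190

Required noncentrality: δ = z_{0.025} + z_{0.15} = 1.960 + 1.036 = 2.996.
(The second rejection-region term Φ(−δ − z_{α/2}) is negligible and dropped.)
δ = d·√n ⇒ d = δ/√n = 2.996/√248 = 0.1903.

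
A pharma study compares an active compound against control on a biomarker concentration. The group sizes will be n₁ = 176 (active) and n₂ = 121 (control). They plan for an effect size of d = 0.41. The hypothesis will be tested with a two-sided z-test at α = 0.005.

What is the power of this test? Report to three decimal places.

Power ≈ 0.747

Noncentrality parameter: δ = d / √(1/n₁ + 1/n₂) = 0.41 / √(1/176 + 1/121) = 3.4718
Two-sided α = 0.005 → critical value z_{0.0025} = 2.807.
Power = Φ(δ − 2.807) + Φ(−δ − 2.807) = Φ(0.665) + Φ(-6.279) = 0.7469 + 0.0000 = 0.7469.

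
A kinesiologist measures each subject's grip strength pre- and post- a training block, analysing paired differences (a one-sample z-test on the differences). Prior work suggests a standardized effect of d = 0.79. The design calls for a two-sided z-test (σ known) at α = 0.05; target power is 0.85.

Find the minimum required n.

n = 15

For power 0.85 need Φ(δ − z_{0.025}) = 0.85, so δ = z_{0.025} + z_{0.15} = 1.960 + 1.036 = 2.996.
(Ignoring the negligible lower-tail rejection probability gives the usual closed-form inversion.)
δ = d·√n ⇒ n = (δ/d)² = (2.996 / 0.79)² = 14.39.
Rounding up, n = 15.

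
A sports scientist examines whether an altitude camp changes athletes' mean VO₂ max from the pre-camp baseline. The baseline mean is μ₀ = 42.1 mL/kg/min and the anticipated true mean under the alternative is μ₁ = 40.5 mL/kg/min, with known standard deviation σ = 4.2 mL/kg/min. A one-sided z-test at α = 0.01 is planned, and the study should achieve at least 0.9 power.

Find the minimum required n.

Standardized effect: d = |μ₁ − μ₀| / σ = |40.5 − 42.1| / 4.2 = 0.3810
Set Φ(δ − 2.326) = 0.9; then δ − 2.326 = Φ⁻¹(0.9) = 1.282, giving δ = 3.608.
δ = d·√n ⇒ n = (δ/d)² = (3.608 / 0.3810)² = 89.69.
Round up to the next whole unit.

n = 90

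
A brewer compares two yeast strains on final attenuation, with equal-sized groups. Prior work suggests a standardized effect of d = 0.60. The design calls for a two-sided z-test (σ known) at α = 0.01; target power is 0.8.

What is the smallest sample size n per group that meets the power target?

n = 65 per group

For power 0.8 need Φ(δ − z_{0.005}) = 0.8, so δ = z_{0.005} + z_{0.20} = 2.576 + 0.842 = 3.417.
(The Φ(−δ − z_{α/2}) term is vanishingly small for δ > 0 and is dropped in the standard sample-size formula.)
δ = d·√(n/2) ⇒ n = 2(δ/d)² = 2 × (3.417 / 0.60)² = 64.88.
Round up to the next whole unit.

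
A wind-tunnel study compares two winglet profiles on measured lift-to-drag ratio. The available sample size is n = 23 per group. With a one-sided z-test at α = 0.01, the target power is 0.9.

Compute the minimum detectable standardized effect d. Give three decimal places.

d ≈ 1.064

Required noncentrality: δ = z_{0.01} + z_{0.10} = 2.326 + 1.282 = 3.608.
δ = d·√(n/2) ⇒ d = δ/√(n/2) = 3.608/√(23/2) = 1.0639.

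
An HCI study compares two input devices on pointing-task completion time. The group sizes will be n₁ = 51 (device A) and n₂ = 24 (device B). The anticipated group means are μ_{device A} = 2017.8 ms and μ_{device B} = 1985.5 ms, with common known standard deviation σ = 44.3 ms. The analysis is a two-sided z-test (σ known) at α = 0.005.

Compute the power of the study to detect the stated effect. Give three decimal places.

Power ≈ 0.555

Standardized effect: d = |μ_{device A} − μ_{device B}| / σ = |2017.8 − 1985.5| / 44.3 = 0.7291
Noncentrality parameter: δ = d / √(1/n₁ + 1/n₂) = 0.7291 / √(1/51 + 1/24) = 2.9455
Critical value for a two-sided test at α = 0.005: z_{α/2} = 2.807.
Power = Φ(δ − 2.807) + Φ(−δ − 2.807) = Φ(0.138) + Φ(-5.753) = 0.5551 + 0.0000 = 0.5551.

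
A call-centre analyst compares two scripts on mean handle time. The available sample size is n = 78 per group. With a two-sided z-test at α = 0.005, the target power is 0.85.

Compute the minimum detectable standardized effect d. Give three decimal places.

Required noncentrality: δ = z_{0.0025} + z_{0.15} = 2.807 + 1.036 = 3.843.
(Lower-tail contribution to power is negligible for δ > 0.)
δ = d·√(n/2) ⇒ d = δ/√(n/2) = 3.843/√(78/2) = 0.6154.

d ≈ 0.615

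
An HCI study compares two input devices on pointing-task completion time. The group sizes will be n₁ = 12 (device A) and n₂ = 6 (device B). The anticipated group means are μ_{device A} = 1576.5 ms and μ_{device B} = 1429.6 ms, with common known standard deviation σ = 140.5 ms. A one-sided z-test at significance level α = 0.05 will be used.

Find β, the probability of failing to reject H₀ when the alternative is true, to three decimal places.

β ≈ 0.328

Standardized effect: d = |μ_{device A} − μ_{device B}| / σ = |1576.5 − 1429.6| / 140.5 = 1.0456
Noncentrality parameter: δ = d / √(1/n₁ + 1/n₂) = 1.0456 / √(1/12 + 1/6) = 2.0911
One-sided α = 0.05 → critical value z_{0.05} = 1.645.
Power = Φ(δ − 1.645) = Φ(0.446) = 0.6723.
Type II error: β = 1 − power = 1 − 0.6723 = 0.3277.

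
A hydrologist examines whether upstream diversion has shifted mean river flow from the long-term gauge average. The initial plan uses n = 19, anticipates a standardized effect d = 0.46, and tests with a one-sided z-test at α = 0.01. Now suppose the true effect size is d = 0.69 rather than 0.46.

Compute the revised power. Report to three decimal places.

With d = 0.69: δ = d·√n = 0.69 × √19 = 3.0076. Critical value z_{0.01} = 2.326.
Revised power = Φ(δ − 2.326) = Φ(0.681) = 0.7522.

Power ≈ 0.752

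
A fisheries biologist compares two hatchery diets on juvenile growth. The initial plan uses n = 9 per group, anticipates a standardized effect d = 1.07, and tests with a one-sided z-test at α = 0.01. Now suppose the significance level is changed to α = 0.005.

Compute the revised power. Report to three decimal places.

δ = d·√(n/2) = 1.07 × √(9/2) = 2.2698 (unchanged). New critical value: z_{0.005} = 2.576.
Revised power = P(Z > 2.576 − δ) = Φ(-0.306) = 0.3798.

Power ≈ 0.380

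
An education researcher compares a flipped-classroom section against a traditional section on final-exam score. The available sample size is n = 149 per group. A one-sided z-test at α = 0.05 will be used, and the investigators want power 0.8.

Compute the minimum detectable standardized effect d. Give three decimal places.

Required noncentrality: δ = z_{0.05} + z_{0.20} = 1.645 + 0.842 = 2.486.
δ = d·√(n/2) ⇒ d = δ/√(n/2) = 2.486/√(149/2) = 0.2881.

d ≈ 0.288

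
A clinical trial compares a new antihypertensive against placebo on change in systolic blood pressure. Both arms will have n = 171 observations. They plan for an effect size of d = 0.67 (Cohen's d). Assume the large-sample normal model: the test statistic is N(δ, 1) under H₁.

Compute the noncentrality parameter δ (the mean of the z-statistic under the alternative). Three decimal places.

δ ≈ 6.195

δ = d·√(n/2) = 0.67 × √(171/2) = 6.1952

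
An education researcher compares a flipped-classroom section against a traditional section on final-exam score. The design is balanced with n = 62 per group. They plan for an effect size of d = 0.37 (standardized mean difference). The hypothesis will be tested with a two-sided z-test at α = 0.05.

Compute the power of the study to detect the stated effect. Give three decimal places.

Noncentrality parameter: δ = d·√(n/2) = 0.37 × √(62/2) = 2.0601
Two-sided α = 0.05 → critical value z_{0.025} = 1.960.
Power = Φ(δ − 1.960) + Φ(−δ − 1.960) = Φ(0.100) + Φ(-4.020) = 0.5399 + 0.0000 = 0.5399.

Power ≈ 0.540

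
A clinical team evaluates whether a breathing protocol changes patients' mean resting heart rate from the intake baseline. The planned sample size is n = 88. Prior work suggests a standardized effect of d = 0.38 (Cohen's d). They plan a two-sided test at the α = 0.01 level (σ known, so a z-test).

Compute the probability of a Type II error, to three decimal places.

β ≈ 0.161

Noncentrality parameter: δ = d·√n = 0.38 × √88 = 3.5647
Critical value for a two-sided test at α = 0.01: z_{α/2} = 2.576.
Power = Φ(δ − 2.576) + Φ(−δ − 2.576) = Φ(0.989) + Φ(-6.141) = 0.8386 + 0.0000 = 0.8386.
Type II error: β = 1 − power = 1 − 0.8386 = 0.1614.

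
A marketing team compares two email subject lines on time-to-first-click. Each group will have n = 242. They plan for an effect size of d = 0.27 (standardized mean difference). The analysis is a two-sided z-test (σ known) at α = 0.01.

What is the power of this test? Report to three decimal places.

Power ≈ 0.653

Noncentrality parameter: δ = d·√(n/2) = 0.27 × √(242/2) = 2.9700
Critical value for a two-sided test at α = 0.01: z_{α/2} = 2.576.
Power = Φ(δ − 2.576) + Φ(−δ − 2.576) = Φ(0.394) + Φ(-5.546) = 0.6533 + 0.0000 = 0.6533.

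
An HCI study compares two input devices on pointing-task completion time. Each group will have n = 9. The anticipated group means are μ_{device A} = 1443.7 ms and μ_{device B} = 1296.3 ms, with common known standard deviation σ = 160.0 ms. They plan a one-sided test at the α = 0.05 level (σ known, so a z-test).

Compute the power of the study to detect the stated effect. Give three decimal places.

Standardized effect: d = |μ_{device A} − μ_{device B}| / σ = |1443.7 − 1296.3| / 160.0 = 0.9213
Noncentrality parameter: δ = d·√(n/2) = 0.9213 × √(9/2) = 1.9543
Critical value for a one-sided test at α = 0.05: z_α = 1.645.
Power = P(Z > 1.645 − δ) = Φ(0.309) = 0.6215.

Power ≈ 0.621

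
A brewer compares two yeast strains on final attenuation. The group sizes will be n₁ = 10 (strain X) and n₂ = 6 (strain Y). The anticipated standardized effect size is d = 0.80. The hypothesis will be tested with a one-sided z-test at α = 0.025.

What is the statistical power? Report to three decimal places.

Noncentrality parameter: δ = d / √(1/n₁ + 1/n₂) = 0.80 / √(1/10 + 1/6) = 1.5492
One-sided α = 0.025 → critical value z_{0.025} = 1.960.
Power = Φ(δ − 1.960) = Φ(-0.411) = 0.3406.

Power ≈ 0.341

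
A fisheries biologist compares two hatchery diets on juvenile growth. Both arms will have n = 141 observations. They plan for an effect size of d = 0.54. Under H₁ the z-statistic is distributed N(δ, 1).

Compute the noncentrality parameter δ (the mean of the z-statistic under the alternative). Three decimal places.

δ ≈ 4.534

δ = d·√(n/2) = 0.54 × √(141/2) = 4.5341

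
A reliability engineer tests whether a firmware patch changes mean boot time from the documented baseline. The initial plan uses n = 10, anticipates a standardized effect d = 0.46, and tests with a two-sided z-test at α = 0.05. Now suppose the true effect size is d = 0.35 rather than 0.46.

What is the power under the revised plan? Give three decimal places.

Power ≈ 0.198

With d = 0.35: δ = d·√n = 0.35 × √10 = 1.1068. Critical value z_{0.025} = 1.960.
Revised power = Φ(δ − 1.960) + Φ(−δ − 1.960) = Φ(-0.853) + Φ(-3.067) = 0.1968 + 0.0011 = 0.1979.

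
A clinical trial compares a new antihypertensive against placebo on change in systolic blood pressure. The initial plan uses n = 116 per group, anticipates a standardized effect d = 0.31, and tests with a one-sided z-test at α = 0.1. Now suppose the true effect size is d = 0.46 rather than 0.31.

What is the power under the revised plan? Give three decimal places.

Power ≈ 0.987

With d = 0.46: δ = d·√(n/2) = 0.46 × √(116/2) = 3.5033. Critical value z_{0.1} = 1.282.
Revised power = Φ(δ − 1.282) = Φ(2.222) = 0.9868.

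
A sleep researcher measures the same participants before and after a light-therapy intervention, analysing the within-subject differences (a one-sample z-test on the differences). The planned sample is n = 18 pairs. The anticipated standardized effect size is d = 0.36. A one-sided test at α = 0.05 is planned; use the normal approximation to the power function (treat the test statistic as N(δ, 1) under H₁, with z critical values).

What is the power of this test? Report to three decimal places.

Noncentrality parameter: λ = d·√n = 0.36 × √18 = 1.5274
Critical value for a one-sided test at α = 0.05: z_α = 1.645.
Power = P(Z > 1.645 − λ) = Φ(-0.118) = 0.4532.

Power ≈ 0.453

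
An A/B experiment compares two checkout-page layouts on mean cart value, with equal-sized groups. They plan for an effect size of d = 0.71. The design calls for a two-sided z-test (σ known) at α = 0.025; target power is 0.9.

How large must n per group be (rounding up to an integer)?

For power 0.9 need Φ(δ − z_{0.0125}) = 0.9, so δ = z_{0.0125} + z_{0.10} = 2.241 + 1.282 = 3.523.
(Ignoring the negligible lower-tail rejection probability gives the usual closed-form inversion.)
δ = d·√(n/2) ⇒ n = 2(δ/d)² = 2 × (3.523 / 0.71)² = 49.24.
Round up to the next whole unit.

n = 50 per group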